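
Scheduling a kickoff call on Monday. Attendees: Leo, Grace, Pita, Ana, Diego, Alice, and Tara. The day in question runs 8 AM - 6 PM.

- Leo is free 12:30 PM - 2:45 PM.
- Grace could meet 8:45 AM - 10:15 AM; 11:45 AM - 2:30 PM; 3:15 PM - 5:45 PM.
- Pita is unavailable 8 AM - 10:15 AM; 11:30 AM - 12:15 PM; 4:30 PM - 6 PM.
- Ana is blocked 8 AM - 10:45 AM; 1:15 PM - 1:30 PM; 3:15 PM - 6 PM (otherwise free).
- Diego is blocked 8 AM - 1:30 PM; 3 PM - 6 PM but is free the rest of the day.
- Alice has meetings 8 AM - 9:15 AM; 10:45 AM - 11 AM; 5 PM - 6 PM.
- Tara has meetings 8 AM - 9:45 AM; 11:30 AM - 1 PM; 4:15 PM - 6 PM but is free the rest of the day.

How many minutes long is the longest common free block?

60

Leo free: 12:30-14:45.
Grace free: 08:45-10:15, 11:45-14:30, 15:15-17:45.
Pita free: 10:15-11:30, 12:15-16:30 (invert busy blocks within the working day).
Ana free: 10:45-13:15, 13:30-15:15 (invert busy blocks within the working day).
Diego free: 13:30-15:00 (invert busy blocks within the working day).
Alice free: 09:15-10:45, 11:00-17:00 (invert busy blocks within the working day).
Tara free: 09:45-11:30, 13:00-16:15 (invert busy blocks within the working day).
Leo ∩ Grace: 12:30-14:30.
Leo ∩ Grace ∩ Pita: 12:30-14:30.
Leo ∩ Grace ∩ Pita ∩ Ana: 12:30-13:15, 13:30-14:30.
Leo ∩ Grace ∩ Pita ∩ Ana ∩ Diego: 13:30-14:30.
Leo ∩ Grace ∩ Pita ∩ Ana ∩ Diego ∩ Alice: 13:30-14:30.
Leo ∩ Grace ∩ Pita ∩ Ana ∩ Diego ∩ Alice ∩ Tara: 13:30-14:30.
Those are the intersection windows.
The longest is 13:30-14:30 at 60 minutes.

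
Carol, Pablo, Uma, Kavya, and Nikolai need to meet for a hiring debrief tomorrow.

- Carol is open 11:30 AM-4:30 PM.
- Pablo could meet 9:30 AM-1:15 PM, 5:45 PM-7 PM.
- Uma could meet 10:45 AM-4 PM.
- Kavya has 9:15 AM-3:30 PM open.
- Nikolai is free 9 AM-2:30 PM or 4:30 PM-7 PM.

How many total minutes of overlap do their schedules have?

Carol ∩ Pablo: 11:30-13:15.
Carol ∩ Pablo ∩ Uma: 11:30-13:15.
Carol ∩ Pablo ∩ Uma ∩ Kavya: 11:30-13:15.
Carol ∩ Pablo ∩ Uma ∩ Kavya ∩ Nikolai: 11:30-13:15.
So the common availability across everyone is 11:30-13:15.
That's a single block of 105 minutes.

105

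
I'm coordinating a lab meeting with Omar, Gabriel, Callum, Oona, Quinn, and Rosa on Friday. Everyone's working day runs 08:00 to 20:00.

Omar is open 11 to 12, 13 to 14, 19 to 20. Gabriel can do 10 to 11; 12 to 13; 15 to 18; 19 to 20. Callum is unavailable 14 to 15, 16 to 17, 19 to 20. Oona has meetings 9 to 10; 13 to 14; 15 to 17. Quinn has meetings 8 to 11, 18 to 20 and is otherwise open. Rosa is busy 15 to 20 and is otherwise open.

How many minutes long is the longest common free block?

Omar free: 11:00-12:00, 13:00-14:00, 19:00-20:00.
Gabriel free: 10:00-11:00, 12:00-13:00, 15:00-18:00, 19:00-20:00.
Callum free: 08:00-14:00, 15:00-16:00, 17:00-19:00 (invert busy blocks within the working day).
Oona free: 08:00-09:00, 10:00-13:00, 14:00-15:00, 17:00-20:00 (invert busy blocks within the working day).
Quinn free: 11:00-18:00 (invert busy blocks within the working day).
Rosa free: 08:00-15:00 (invert busy blocks within the working day).
Omar ∩ Gabriel: 19:00-20:00.
Omar ∩ Gabriel ∩ Callum: ∅.
Omar ∩ Gabriel ∩ Callum ∩ Oona: ∅.
Omar ∩ Gabriel ∩ Callum ∩ Oona ∩ Quinn: ∅.
Omar ∩ Gabriel ∩ Callum ∩ Oona ∩ Quinn ∩ Rosa: ∅.
There is no time when everyone is free.
No common window exists, so the longest block is 0 minutes.

0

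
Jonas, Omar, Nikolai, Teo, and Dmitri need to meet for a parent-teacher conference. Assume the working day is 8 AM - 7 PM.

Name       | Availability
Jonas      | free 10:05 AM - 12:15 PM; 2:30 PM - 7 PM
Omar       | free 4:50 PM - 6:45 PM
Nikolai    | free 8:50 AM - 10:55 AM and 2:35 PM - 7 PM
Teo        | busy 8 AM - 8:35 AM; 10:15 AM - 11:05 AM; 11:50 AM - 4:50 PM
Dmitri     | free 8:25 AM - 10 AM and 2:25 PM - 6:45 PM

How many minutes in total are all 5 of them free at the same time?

115

Jonas free: 10:05-12:15, 14:30-19:00.
Omar free: 16:50-18:45.
Nikolai free: 08:50-10:55, 14:35-19:00.
Teo free: 08:35-10:15, 11:05-11:50, 16:50-19:00 (invert busy blocks within the working day).
Dmitri free: 08:25-10:00, 14:25-18:45.
Jonas ∩ Omar: 16:50-18:45.
Jonas ∩ Omar ∩ Nikolai: 16:50-18:45.
Jonas ∩ Omar ∩ Nikolai ∩ Teo: 16:50-18:45.
Jonas ∩ Omar ∩ Nikolai ∩ Teo ∩ Dmitri: 16:50-18:45.
Those are the intersection windows.
That's a single block of 115 minutes.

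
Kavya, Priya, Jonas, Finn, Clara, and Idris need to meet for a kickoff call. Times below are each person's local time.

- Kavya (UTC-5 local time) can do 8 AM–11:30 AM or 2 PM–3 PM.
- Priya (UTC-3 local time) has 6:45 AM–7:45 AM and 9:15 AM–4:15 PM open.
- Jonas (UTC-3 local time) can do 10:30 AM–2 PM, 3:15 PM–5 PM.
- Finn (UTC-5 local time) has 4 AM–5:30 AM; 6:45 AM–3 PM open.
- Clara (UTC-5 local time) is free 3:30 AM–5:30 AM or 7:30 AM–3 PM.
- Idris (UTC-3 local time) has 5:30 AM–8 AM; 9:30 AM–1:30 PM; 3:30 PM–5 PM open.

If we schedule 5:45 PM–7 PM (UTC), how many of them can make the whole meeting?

Kavya in UTC: 13:00-16:30, 19:00-20:00 (add 5h to convert from UTC-5).
Priya in UTC: 09:45-10:45, 12:15-19:15 (add 3h to convert from UTC-3).
Jonas in UTC: 13:30-17:00, 18:15-20:00 (add 3h to convert from UTC-3).
Finn in UTC: 09:00-10:30, 11:45-20:00 (add 5h to convert from UTC-5).
Clara in UTC: 08:30-10:30, 12:30-20:00 (add 5h to convert from UTC-5).
Idris in UTC: 08:30-11:00, 12:30-16:30, 18:30-20:00 (add 3h to convert from UTC-3).
Priya, Finn, and Clara can make the full 17:45-19:00 slot — that's 3.

3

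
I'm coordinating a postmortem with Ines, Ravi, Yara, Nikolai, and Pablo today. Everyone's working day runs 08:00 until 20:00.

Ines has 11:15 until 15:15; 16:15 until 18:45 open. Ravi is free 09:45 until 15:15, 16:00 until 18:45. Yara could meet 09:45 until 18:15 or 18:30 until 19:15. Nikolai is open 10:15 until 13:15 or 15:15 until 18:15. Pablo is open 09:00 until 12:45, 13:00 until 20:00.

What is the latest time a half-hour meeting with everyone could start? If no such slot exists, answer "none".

Ines ∩ Ravi: 11:15-15:15, 16:15-18:45.
Ines ∩ Ravi ∩ Yara: 11:15-15:15, 16:15-18:15, 18:30-18:45.
Ines ∩ Ravi ∩ Yara ∩ Nikolai: 11:15-13:15, 16:15-18:15.
Ines ∩ Ravi ∩ Yara ∩ Nikolai ∩ Pablo: 11:15-12:45, 13:00-13:15, 16:15-18:15.
The last common window of at least 30 minutes is 16:15-18:15; a 30-minute meeting can start as late as 17:45 and still end by 18:15.

17:45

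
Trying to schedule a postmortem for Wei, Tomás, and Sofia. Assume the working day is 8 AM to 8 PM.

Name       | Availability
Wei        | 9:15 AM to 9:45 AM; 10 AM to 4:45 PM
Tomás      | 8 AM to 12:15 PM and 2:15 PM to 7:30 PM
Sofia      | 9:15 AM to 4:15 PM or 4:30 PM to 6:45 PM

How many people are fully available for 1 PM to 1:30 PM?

2

Wei and Sofia can make the full 13:00-13:30 slot — that's 2.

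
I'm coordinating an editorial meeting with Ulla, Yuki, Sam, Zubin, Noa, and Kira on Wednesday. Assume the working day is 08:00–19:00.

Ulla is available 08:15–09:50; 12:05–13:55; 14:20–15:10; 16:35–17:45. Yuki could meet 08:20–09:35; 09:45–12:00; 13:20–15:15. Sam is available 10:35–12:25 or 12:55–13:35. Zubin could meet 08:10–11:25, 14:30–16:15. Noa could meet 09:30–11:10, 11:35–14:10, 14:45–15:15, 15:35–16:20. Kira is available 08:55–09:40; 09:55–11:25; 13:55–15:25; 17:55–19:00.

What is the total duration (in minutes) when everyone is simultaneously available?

0

Ulla ∩ Yuki: 08:20-09:35, 09:45-09:50, 13:20-13:55, 14:20-15:10.
Ulla ∩ Yuki ∩ Sam: 13:20-13:35.
Ulla ∩ Yuki ∩ Sam ∩ Zubin: ∅.
Ulla ∩ Yuki ∩ Sam ∩ Zubin ∩ Noa: ∅.
Ulla ∩ Yuki ∩ Sam ∩ Zubin ∩ Noa ∩ Kira: ∅.
There is no time when everyone is free.
There is no common window, so the total is 0 minutes.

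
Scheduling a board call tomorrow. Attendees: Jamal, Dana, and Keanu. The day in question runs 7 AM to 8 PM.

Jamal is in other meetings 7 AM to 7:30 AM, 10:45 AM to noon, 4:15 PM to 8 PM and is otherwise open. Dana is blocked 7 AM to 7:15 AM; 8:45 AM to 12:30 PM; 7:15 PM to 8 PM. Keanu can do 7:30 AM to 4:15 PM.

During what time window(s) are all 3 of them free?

07:30-08:45, 12:30-16:15

Jamal free: 07:30-10:45, 12:00-16:15 (invert busy blocks within the working day).
Dana free: 07:15-08:45, 12:30-19:15 (invert busy blocks within the working day).
Keanu free: 07:30-16:15.
Jamal ∩ Dana: 07:30-08:45, 12:30-16:15.
Jamal ∩ Dana ∩ Keanu: 07:30-08:45, 12:30-16:15.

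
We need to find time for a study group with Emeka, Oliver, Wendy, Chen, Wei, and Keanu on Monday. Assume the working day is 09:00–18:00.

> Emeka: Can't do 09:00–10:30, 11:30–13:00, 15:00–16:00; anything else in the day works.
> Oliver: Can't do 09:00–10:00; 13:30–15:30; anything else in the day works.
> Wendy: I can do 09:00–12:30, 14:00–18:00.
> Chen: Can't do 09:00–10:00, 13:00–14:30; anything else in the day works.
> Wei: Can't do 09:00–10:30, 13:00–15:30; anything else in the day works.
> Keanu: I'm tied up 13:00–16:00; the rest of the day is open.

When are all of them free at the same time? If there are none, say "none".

10:30-11:30, 16:00-18:00

Emeka free: 10:30-11:30, 13:00-15:00, 16:00-18:00 (invert busy blocks within the working day).
Oliver free: 10:00-13:30, 15:30-18:00 (invert busy blocks within the working day).
Wendy free: 09:00-12:30, 14:00-18:00.
Chen free: 10:00-13:00, 14:30-18:00 (invert busy blocks within the working day).
Wei free: 10:30-13:00, 15:30-18:00 (invert busy blocks within the working day).
Keanu free: 09:00-13:00, 16:00-18:00 (invert busy blocks within the working day).
Emeka ∩ Oliver: 10:30-11:30, 13:00-13:30, 16:00-18:00.
Emeka ∩ Oliver ∩ Wendy: 10:30-11:30, 16:00-18:00.
Emeka ∩ Oliver ∩ Wendy ∩ Chen: 10:30-11:30, 16:00-18:00.
Emeka ∩ Oliver ∩ Wendy ∩ Chen ∩ Wei: 10:30-11:30, 16:00-18:00.
Emeka ∩ Oliver ∩ Wendy ∩ Chen ∩ Wei ∩ Keanu: 10:30-11:30, 16:00-18:00.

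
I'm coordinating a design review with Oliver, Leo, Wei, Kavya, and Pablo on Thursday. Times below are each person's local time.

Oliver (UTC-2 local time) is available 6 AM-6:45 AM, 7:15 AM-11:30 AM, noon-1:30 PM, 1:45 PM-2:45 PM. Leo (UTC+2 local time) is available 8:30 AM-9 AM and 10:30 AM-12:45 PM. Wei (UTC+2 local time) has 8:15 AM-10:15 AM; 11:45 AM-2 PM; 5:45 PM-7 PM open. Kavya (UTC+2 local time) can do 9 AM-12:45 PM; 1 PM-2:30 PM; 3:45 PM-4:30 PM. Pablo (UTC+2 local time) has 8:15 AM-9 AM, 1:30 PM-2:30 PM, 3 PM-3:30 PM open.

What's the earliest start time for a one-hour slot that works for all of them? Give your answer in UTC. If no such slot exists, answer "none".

Oliver in UTC: 08:00-08:45, 09:15-13:30, 14:00-15:30, 15:45-16:45 (add 2h to convert from UTC-2).
Leo in UTC: 06:30-07:00, 08:30-10:45 (subtract 2h to convert from UTC+2).
Wei in UTC: 06:15-08:15, 09:45-12:00, 15:45-17:00 (subtract 2h to convert from UTC+2).
Kavya in UTC: 07:00-10:45, 11:00-12:30, 13:45-14:30 (subtract 2h to convert from UTC+2).
Pablo in UTC: 06:15-07:00, 11:30-12:30, 13:00-13:30 (subtract 2h to convert from UTC+2).
Oliver ∩ Leo: 08:30-08:45, 09:15-10:45.
Oliver ∩ Leo ∩ Wei: 09:45-10:45.
Oliver ∩ Leo ∩ Wei ∩ Kavya: 09:45-10:45.
Oliver ∩ Leo ∩ Wei ∩ Kavya ∩ Pablo: ∅.
There is no time when everyone is free.
No common window is at least 60 minutes long.

none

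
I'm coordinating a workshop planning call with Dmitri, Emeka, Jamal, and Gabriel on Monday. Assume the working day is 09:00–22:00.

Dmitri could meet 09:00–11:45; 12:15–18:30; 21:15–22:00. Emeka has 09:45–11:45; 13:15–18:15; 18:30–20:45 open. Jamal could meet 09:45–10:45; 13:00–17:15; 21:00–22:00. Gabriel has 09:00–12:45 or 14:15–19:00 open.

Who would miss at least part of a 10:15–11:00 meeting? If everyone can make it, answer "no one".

Jamal

Dmitri: free for 10:15-11:00. Emeka: free for 10:15-11:00. Jamal: not fully free for 10:15-11:00. Gabriel: free for 10:15-11:00.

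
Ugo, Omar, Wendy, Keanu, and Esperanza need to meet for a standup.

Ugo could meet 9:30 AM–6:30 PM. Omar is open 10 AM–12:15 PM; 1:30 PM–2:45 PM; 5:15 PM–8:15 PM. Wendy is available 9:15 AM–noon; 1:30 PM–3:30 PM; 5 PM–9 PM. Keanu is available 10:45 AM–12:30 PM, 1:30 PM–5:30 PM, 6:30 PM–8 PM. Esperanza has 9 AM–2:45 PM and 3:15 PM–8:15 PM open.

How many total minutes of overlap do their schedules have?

Ugo ∩ Omar: 10:00-12:15, 13:30-14:45, 17:15-18:30.
Ugo ∩ Omar ∩ Wendy: 10:00-12:00, 13:30-14:45, 17:15-18:30.
Ugo ∩ Omar ∩ Wendy ∩ Keanu: 10:45-12:00, 13:30-14:45, 17:15-17:30.
Ugo ∩ Omar ∩ Wendy ∩ Keanu ∩ Esperanza: 10:45-12:00, 13:30-14:45, 17:15-17:30.
Those are the intersection windows.
Summing the common windows: 75 + 75 + 15 = 165 minutes.

165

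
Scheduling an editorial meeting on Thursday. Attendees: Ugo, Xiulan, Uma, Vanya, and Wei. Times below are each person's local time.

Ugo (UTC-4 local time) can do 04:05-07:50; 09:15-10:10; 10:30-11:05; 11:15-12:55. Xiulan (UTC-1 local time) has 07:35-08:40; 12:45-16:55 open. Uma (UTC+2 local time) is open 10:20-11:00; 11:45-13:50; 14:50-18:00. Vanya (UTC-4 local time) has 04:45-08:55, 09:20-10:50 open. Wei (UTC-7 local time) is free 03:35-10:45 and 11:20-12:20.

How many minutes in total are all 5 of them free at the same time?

Ugo in UTC: 08:05-11:50, 13:15-14:10, 14:30-15:05, 15:15-16:55 (add 4h to convert from UTC-4).
Xiulan in UTC: 08:35-09:40, 13:45-17:55 (add 1h to convert from UTC-1).
Uma in UTC: 08:20-09:00, 09:45-11:50, 12:50-16:00 (subtract 2h to convert from UTC+2).
Vanya in UTC: 08:45-12:55, 13:20-14:50 (add 4h to convert from UTC-4).
Wei in UTC: 10:35-17:45, 18:20-19:20 (add 7h to convert from UTC-7).
Ugo ∩ Xiulan: 08:35-09:40, 13:45-14:10, 14:30-15:05, 15:15-16:55.
Ugo ∩ Xiulan ∩ Uma: 08:35-09:00, 13:45-14:10, 14:30-15:05, 15:15-16:00.
Ugo ∩ Xiulan ∩ Uma ∩ Vanya: 08:45-09:00, 13:45-14:10, 14:30-14:50.
Ugo ∩ Xiulan ∩ Uma ∩ Vanya ∩ Wei: 13:45-14:10, 14:30-14:50.
Summing the common windows: 25 + 20 = 45 minutes.

45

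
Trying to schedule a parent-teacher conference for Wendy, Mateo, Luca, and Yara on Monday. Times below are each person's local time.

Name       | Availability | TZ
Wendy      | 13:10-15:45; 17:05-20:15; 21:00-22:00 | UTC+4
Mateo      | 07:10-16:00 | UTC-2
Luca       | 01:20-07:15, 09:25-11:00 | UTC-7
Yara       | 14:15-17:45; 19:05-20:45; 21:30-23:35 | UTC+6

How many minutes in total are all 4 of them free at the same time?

Wendy in UTC: 09:10-11:45, 13:05-16:15, 17:00-18:00 (subtract 4h to convert from UTC+4).
Mateo in UTC: 09:10-18:00 (add 2h to convert from UTC-2).
Luca in UTC: 08:20-14:15, 16:25-18:00 (add 7h to convert from UTC-7).
Yara in UTC: 08:15-11:45, 13:05-14:45, 15:30-17:35 (subtract 6h to convert from UTC+6).
Wendy ∩ Mateo: 09:10-11:45, 13:05-16:15, 17:00-18:00.
Wendy ∩ Mateo ∩ Luca: 09:10-11:45, 13:05-14:15, 17:00-18:00.
Wendy ∩ Mateo ∩ Luca ∩ Yara: 09:10-11:45, 13:05-14:15, 17:00-17:35.
Those are the intersection windows.
Summing the common windows: 155 + 70 + 35 = 260 minutes.

260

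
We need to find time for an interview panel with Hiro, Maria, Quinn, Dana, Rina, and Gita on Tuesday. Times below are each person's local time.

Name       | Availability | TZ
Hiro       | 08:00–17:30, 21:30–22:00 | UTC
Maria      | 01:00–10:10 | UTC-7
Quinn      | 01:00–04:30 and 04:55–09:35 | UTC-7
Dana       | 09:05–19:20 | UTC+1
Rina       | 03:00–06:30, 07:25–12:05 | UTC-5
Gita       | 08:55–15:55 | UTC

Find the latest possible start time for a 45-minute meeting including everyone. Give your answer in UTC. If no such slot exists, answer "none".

Hiro in UTC: 08:00-17:30, 21:30-22:00.
Maria in UTC: 08:00-17:10 (add 7h to convert from UTC-7).
Quinn in UTC: 08:00-11:30, 11:55-16:35 (add 7h to convert from UTC-7).
Dana in UTC: 08:05-18:20 (subtract 1h to convert from UTC+1).
Rina in UTC: 08:00-11:30, 12:25-17:05 (add 5h to convert from UTC-5).
Gita in UTC: 08:55-15:55.
Hiro ∩ Maria: 08:00-17:10.
Hiro ∩ Maria ∩ Quinn: 08:00-11:30, 11:55-16:35.
Hiro ∩ Maria ∩ Quinn ∩ Dana: 08:05-11:30, 11:55-16:35.
Hiro ∩ Maria ∩ Quinn ∩ Dana ∩ Rina: 08:05-11:30, 12:25-16:35.
Hiro ∩ Maria ∩ Quinn ∩ Dana ∩ Rina ∩ Gita: 08:55-11:30, 12:25-15:55.
Those are the intersection windows.
The last common window of at least 45 minutes is 12:25-15:55; a 45-minute meeting can start as late as 15:10 and still end by 15:55.

15:10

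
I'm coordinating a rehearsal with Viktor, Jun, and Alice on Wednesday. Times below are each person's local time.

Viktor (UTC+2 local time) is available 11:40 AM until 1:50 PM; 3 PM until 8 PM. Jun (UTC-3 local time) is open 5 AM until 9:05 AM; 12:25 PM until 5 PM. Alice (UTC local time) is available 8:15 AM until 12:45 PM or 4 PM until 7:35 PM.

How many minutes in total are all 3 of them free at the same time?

250

Viktor in UTC: 09:40-11:50, 13:00-18:00 (subtract 2h to convert from UTC+2).
Jun in UTC: 08:00-12:05, 15:25-20:00 (add 3h to convert from UTC-3).
Alice in UTC: 08:15-12:45, 16:00-19:35.
Viktor ∩ Jun: 09:40-11:50, 15:25-18:00.
Viktor ∩ Jun ∩ Alice: 09:40-11:50, 16:00-18:00.
Summing the common windows: 130 + 120 = 250 minutes.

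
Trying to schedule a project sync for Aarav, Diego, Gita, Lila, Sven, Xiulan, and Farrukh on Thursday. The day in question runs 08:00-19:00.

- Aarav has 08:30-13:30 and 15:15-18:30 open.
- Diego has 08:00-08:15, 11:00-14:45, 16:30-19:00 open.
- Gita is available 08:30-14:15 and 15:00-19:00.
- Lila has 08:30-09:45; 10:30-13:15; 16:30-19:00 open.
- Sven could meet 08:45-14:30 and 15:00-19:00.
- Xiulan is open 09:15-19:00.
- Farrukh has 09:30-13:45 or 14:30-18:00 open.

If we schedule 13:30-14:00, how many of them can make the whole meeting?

4

Diego, Gita, Sven, and Xiulan can make the full 13:30-14:00 slot — that's 4.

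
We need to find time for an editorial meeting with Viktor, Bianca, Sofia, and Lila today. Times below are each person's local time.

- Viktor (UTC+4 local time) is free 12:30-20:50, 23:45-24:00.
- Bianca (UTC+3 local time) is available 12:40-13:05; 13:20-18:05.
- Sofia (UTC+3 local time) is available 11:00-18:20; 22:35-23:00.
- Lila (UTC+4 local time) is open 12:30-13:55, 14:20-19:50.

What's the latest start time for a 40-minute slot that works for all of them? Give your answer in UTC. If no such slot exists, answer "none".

Viktor in UTC: 08:30-16:50, 19:45-20:00 (subtract 4h to convert from UTC+4).
Bianca in UTC: 09:40-10:05, 10:20-15:05 (subtract 3h to convert from UTC+3).
Sofia in UTC: 08:00-15:20, 19:35-20:00 (subtract 3h to convert from UTC+3).
Lila in UTC: 08:30-09:55, 10:20-15:50 (subtract 4h to convert from UTC+4).
Viktor ∩ Bianca: 09:40-10:05, 10:20-15:05.
Viktor ∩ Bianca ∩ Sofia: 09:40-10:05, 10:20-15:05.
Viktor ∩ Bianca ∩ Sofia ∩ Lila: 09:40-09:55, 10:20-15:05.
So the common availability across everyone is 09:40-09:55, 10:20-15:05.
The last common window of at least 40 minutes is 10:20-15:05; a 40-minute meeting can start as late as 14:25 and still end by 15:05.

14:25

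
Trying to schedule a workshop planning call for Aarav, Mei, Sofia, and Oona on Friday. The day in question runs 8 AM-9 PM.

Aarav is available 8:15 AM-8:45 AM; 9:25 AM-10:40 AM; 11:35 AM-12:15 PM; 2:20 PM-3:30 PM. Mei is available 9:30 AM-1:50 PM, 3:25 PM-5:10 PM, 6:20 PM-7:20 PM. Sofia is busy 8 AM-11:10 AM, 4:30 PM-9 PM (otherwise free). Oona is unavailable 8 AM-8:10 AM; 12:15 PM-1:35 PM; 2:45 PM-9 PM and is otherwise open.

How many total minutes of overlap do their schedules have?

Aarav free: 08:15-08:45, 09:25-10:40, 11:35-12:15, 14:20-15:30.
Mei free: 09:30-13:50, 15:25-17:10, 18:20-19:20.
Sofia free: 11:10-16:30 (invert busy blocks within the working day).
Oona free: 08:10-12:15, 13:35-14:45 (invert busy blocks within the working day).
Aarav ∩ Mei: 09:30-10:40, 11:35-12:15, 15:25-15:30.
Aarav ∩ Mei ∩ Sofia: 11:35-12:15, 15:25-15:30.
Aarav ∩ Mei ∩ Sofia ∩ Oona: 11:35-12:15.
So the common availability across everyone is 11:35-12:15.
That's a single block of 40 minutes.

40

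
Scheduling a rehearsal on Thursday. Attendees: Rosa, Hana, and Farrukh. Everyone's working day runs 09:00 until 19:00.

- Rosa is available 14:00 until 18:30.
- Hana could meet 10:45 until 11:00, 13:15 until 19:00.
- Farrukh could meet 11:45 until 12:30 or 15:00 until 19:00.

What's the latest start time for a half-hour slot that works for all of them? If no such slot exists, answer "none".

Rosa ∩ Hana: 14:00-18:30.
Rosa ∩ Hana ∩ Farrukh: 15:00-18:30.
The last common window of at least 30 minutes is 15:00-18:30; a 30-minute meeting can start as late as 18:00 and still end by 18:30.

18:00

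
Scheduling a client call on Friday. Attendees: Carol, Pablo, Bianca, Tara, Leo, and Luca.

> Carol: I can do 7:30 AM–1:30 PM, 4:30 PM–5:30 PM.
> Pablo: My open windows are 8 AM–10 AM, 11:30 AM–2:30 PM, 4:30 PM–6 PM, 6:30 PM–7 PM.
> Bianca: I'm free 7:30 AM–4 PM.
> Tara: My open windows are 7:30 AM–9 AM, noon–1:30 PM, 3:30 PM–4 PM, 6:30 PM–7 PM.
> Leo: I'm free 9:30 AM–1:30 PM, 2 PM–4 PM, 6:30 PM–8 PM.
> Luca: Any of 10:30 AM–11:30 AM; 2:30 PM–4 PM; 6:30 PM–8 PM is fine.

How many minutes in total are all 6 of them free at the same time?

0

Carol ∩ Pablo: 08:00-10:00, 11:30-13:30, 16:30-17:30.
Carol ∩ Pablo ∩ Bianca: 08:00-10:00, 11:30-13:30.
Carol ∩ Pablo ∩ Bianca ∩ Tara: 08:00-09:00, 12:00-13:30.
Carol ∩ Pablo ∩ Bianca ∩ Tara ∩ Leo: 12:00-13:30.
Carol ∩ Pablo ∩ Bianca ∩ Tara ∩ Leo ∩ Luca: ∅.
There is no time when everyone is free.
There is no common window, so the total is 0 minutes.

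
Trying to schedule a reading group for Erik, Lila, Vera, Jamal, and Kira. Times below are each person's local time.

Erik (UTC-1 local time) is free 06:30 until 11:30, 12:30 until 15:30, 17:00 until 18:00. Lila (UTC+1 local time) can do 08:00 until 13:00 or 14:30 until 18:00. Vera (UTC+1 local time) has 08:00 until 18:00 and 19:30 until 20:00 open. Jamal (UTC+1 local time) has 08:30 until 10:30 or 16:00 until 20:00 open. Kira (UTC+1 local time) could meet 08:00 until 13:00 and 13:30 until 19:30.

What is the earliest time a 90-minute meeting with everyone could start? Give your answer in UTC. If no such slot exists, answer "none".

Erik in UTC: 07:30-12:30, 13:30-16:30, 18:00-19:00 (add 1h to convert from UTC-1).
Lila in UTC: 07:00-12:00, 13:30-17:00 (subtract 1h to convert from UTC+1).
Vera in UTC: 07:00-17:00, 18:30-19:00 (subtract 1h to convert from UTC+1).
Jamal in UTC: 07:30-09:30, 15:00-19:00 (subtract 1h to convert from UTC+1).
Kira in UTC: 07:00-12:00, 12:30-18:30 (subtract 1h to convert from UTC+1).
Erik ∩ Lila: 07:30-12:00, 13:30-16:30.
Erik ∩ Lila ∩ Vera: 07:30-12:00, 13:30-16:30.
Erik ∩ Lila ∩ Vera ∩ Jamal: 07:30-09:30, 15:00-16:30.
Erik ∩ Lila ∩ Vera ∩ Jamal ∩ Kira: 07:30-09:30, 15:00-16:30.
So the common availability across everyone is 07:30-09:30, 15:00-16:30.
The first common window of at least 90 minutes is 07:30-09:30, so the earliest start is 07:30.

07:30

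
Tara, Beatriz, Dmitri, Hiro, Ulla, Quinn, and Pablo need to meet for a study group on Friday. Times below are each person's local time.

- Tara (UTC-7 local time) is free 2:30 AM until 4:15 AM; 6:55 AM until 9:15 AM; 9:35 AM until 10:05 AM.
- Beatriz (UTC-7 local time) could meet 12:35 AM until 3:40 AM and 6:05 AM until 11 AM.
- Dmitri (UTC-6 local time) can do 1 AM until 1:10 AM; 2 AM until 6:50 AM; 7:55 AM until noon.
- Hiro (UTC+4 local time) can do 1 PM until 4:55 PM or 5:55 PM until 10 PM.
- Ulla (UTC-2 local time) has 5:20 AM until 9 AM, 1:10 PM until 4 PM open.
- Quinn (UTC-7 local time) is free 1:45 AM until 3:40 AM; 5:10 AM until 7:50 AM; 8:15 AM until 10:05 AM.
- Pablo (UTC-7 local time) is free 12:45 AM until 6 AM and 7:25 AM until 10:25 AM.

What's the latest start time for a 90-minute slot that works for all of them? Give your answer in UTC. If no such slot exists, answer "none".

none

Tara in UTC: 09:30-11:15, 13:55-16:15, 16:35-17:05 (add 7h to convert from UTC-7).
Beatriz in UTC: 07:35-10:40, 13:05-18:00 (add 7h to convert from UTC-7).
Dmitri in UTC: 07:00-07:10, 08:00-12:50, 13:55-18:00 (add 6h to convert from UTC-6).
Hiro in UTC: 09:00-12:55, 13:55-18:00 (subtract 4h to convert from UTC+4).
Ulla in UTC: 07:20-11:00, 15:10-18:00 (add 2h to convert from UTC-2).
Quinn in UTC: 08:45-10:40, 12:10-14:50, 15:15-17:05 (add 7h to convert from UTC-7).
Pablo in UTC: 07:45-13:00, 14:25-17:25 (add 7h to convert from UTC-7).
Tara ∩ Beatriz: 09:30-10:40, 13:55-16:15, 16:35-17:05.
Tara ∩ Beatriz ∩ Dmitri: 09:30-10:40, 13:55-16:15, 16:35-17:05.
Tara ∩ Beatriz ∩ Dmitri ∩ Hiro: 09:30-10:40, 13:55-16:15, 16:35-17:05.
Tara ∩ Beatriz ∩ Dmitri ∩ Hiro ∩ Ulla: 09:30-10:40, 15:10-16:15, 16:35-17:05.
Tara ∩ Beatriz ∩ Dmitri ∩ Hiro ∩ Ulla ∩ Quinn: 09:30-10:40, 15:15-16:15, 16:35-17:05.
Tara ∩ Beatriz ∩ Dmitri ∩ Hiro ∩ Ulla ∩ Quinn ∩ Pablo: 09:30-10:40, 15:15-16:15, 16:35-17:05.
No common window is at least 90 minutes long.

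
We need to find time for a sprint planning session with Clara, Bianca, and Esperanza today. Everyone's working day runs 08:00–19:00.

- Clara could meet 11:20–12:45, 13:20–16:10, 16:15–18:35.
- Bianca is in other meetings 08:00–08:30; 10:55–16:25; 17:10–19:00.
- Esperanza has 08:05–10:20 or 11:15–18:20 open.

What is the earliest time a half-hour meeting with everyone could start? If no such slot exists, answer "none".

16:25

Clara free: 11:20-12:45, 13:20-16:10, 16:15-18:35.
Bianca free: 08:30-10:55, 16:25-17:10 (invert busy blocks within the working day).
Esperanza free: 08:05-10:20, 11:15-18:20.
Clara ∩ Bianca: 16:25-17:10.
Clara ∩ Bianca ∩ Esperanza: 16:25-17:10.
So the common availability across everyone is 16:25-17:10.
The first common window of at least 30 minutes is 16:25-17:10, so the earliest start is 16:25.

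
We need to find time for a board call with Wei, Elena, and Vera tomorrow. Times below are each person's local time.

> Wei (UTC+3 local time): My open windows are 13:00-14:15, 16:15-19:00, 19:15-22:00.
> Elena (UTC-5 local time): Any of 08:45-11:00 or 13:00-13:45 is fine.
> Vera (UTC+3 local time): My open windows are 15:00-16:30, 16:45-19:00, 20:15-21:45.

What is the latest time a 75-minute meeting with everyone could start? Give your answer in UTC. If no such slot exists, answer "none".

14:45

Wei in UTC: 10:00-11:15, 13:15-16:00, 16:15-19:00 (subtract 3h to convert from UTC+3).
Elena in UTC: 13:45-16:00, 18:00-18:45 (add 5h to convert from UTC-5).
Vera in UTC: 12:00-13:30, 13:45-16:00, 17:15-18:45 (subtract 3h to convert from UTC+3).
Wei ∩ Elena: 13:45-16:00, 18:00-18:45.
Wei ∩ Elena ∩ Vera: 13:45-16:00, 18:00-18:45.
So the common availability across everyone is 13:45-16:00, 18:00-18:45.
The last common window of at least 75 minutes is 13:45-16:00; a 75-minute meeting can start as late as 14:45 and still end by 16:00.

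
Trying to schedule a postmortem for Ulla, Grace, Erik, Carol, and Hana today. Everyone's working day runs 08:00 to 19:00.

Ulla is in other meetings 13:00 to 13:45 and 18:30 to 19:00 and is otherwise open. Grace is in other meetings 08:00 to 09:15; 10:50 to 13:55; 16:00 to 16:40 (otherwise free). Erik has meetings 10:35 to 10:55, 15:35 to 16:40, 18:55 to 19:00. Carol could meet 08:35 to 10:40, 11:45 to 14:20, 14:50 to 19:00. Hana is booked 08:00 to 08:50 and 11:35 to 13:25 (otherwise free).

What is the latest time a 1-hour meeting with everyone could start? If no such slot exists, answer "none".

Ulla free: 08:00-13:00, 13:45-18:30 (invert busy blocks within the working day).
Grace free: 09:15-10:50, 13:55-16:00, 16:40-19:00 (invert busy blocks within the working day).
Erik free: 08:00-10:35, 10:55-15:35, 16:40-18:55 (invert busy blocks within the working day).
Carol free: 08:35-10:40, 11:45-14:20, 14:50-19:00.
Hana free: 08:50-11:35, 13:25-19:00 (invert busy blocks within the working day).
Ulla ∩ Grace: 09:15-10:50, 13:55-16:00, 16:40-18:30.
Ulla ∩ Grace ∩ Erik: 09:15-10:35, 13:55-15:35, 16:40-18:30.
Ulla ∩ Grace ∩ Erik ∩ Carol: 09:15-10:35, 13:55-14:20, 14:50-15:35, 16:40-18:30.
Ulla ∩ Grace ∩ Erik ∩ Carol ∩ Hana: 09:15-10:35, 13:55-14:20, 14:50-15:35, 16:40-18:30.
The last common window of at least 60 minutes is 16:40-18:30; a 60-minute meeting can start as late as 17:30 and still end by 18:30.

17:30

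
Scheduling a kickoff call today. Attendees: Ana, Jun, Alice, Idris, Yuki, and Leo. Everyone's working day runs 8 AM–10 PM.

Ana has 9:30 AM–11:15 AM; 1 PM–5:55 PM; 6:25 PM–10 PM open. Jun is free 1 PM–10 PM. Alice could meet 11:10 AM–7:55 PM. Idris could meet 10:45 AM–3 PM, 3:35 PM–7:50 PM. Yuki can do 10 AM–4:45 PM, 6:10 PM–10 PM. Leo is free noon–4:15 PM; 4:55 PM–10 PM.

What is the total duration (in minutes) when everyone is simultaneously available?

245

Ana ∩ Jun: 13:00-17:55, 18:25-22:00.
Ana ∩ Jun ∩ Alice: 13:00-17:55, 18:25-19:55.
Ana ∩ Jun ∩ Alice ∩ Idris: 13:00-15:00, 15:35-17:55, 18:25-19:50.
Ana ∩ Jun ∩ Alice ∩ Idris ∩ Yuki: 13:00-15:00, 15:35-16:45, 18:25-19:50.
Ana ∩ Jun ∩ Alice ∩ Idris ∩ Yuki ∩ Leo: 13:00-15:00, 15:35-16:15, 18:25-19:50.
Summing the common windows: 120 + 40 + 85 = 245 minutes.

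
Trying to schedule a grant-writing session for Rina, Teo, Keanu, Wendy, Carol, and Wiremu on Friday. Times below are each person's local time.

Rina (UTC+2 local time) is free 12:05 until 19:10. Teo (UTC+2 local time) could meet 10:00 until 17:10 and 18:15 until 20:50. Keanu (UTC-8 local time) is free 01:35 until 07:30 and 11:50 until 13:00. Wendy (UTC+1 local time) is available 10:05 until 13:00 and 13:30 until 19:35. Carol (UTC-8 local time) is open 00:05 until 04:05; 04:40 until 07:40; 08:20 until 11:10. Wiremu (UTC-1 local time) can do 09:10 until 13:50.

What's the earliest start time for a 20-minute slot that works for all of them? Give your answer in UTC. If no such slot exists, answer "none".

Rina in UTC: 10:05-17:10 (subtract 2h to convert from UTC+2).
Teo in UTC: 08:00-15:10, 16:15-18:50 (subtract 2h to convert from UTC+2).
Keanu in UTC: 09:35-15:30, 19:50-21:00 (add 8h to convert from UTC-8).
Wendy in UTC: 09:05-12:00, 12:30-18:35 (subtract 1h to convert from UTC+1).
Carol in UTC: 08:05-12:05, 12:40-15:40, 16:20-19:10 (add 8h to convert from UTC-8).
Wiremu in UTC: 10:10-14:50 (add 1h to convert from UTC-1).
Rina ∩ Teo: 10:05-15:10, 16:15-17:10.
Rina ∩ Teo ∩ Keanu: 10:05-15:10.
Rina ∩ Teo ∩ Keanu ∩ Wendy: 10:05-12:00, 12:30-15:10.
Rina ∩ Teo ∩ Keanu ∩ Wendy ∩ Carol: 10:05-12:00, 12:40-15:10.
Rina ∩ Teo ∩ Keanu ∩ Wendy ∩ Carol ∩ Wiremu: 10:10-12:00, 12:40-14:50.
So the common availability across everyone is 10:10-12:00, 12:40-14:50.
The first common window of at least 20 minutes is 10:10-12:00, so the earliest start is 10:10.

10:10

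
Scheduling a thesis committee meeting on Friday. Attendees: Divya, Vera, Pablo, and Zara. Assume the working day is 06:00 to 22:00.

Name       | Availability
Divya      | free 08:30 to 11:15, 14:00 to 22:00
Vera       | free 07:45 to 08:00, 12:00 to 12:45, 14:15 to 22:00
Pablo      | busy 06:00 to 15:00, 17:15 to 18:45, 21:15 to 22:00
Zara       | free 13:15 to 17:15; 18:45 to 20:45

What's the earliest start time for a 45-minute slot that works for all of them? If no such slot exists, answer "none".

Divya free: 08:30-11:15, 14:00-22:00.
Vera free: 07:45-08:00, 12:00-12:45, 14:15-22:00.
Pablo free: 15:00-17:15, 18:45-21:15 (invert busy blocks within the working day).
Zara free: 13:15-17:15, 18:45-20:45.
Divya ∩ Vera: 14:15-22:00.
Divya ∩ Vera ∩ Pablo: 15:00-17:15, 18:45-21:15.
Divya ∩ Vera ∩ Pablo ∩ Zara: 15:00-17:15, 18:45-20:45.
The first common window of at least 45 minutes is 15:00-17:15, so the earliest start is 15:00.

15:00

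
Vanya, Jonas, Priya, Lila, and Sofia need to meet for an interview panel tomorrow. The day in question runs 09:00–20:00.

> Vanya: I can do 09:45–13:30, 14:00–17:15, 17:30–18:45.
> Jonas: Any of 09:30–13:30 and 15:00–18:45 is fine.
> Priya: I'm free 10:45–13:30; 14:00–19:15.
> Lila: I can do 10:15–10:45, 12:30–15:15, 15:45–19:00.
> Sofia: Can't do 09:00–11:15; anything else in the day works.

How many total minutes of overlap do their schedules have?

Vanya free: 09:45-13:30, 14:00-17:15, 17:30-18:45.
Jonas free: 09:30-13:30, 15:00-18:45.
Priya free: 10:45-13:30, 14:00-19:15.
Lila free: 10:15-10:45, 12:30-15:15, 15:45-19:00.
Sofia free: 11:15-20:00 (invert busy blocks within the working day).
Vanya ∩ Jonas: 09:45-13:30, 15:00-17:15, 17:30-18:45.
Vanya ∩ Jonas ∩ Priya: 10:45-13:30, 15:00-17:15, 17:30-18:45.
Vanya ∩ Jonas ∩ Priya ∩ Lila: 12:30-13:30, 15:00-15:15, 15:45-17:15, 17:30-18:45.
Vanya ∩ Jonas ∩ Priya ∩ Lila ∩ Sofia: 12:30-13:30, 15:00-15:15, 15:45-17:15, 17:30-18:45.
Summing the common windows: 60 + 15 + 90 + 75 = 240 minutes.

240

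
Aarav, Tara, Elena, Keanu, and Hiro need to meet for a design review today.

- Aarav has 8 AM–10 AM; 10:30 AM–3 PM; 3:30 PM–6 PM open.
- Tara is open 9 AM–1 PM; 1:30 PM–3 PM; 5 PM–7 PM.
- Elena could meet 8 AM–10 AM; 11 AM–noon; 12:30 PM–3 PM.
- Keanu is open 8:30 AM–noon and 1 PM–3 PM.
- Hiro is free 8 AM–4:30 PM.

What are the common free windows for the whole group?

09:00-10:00, 11:00-12:00, 13:30-15:00

Aarav ∩ Tara: 09:00-10:00, 10:30-13:00, 13:30-15:00, 17:00-18:00.
Aarav ∩ Tara ∩ Elena: 09:00-10:00, 11:00-12:00, 12:30-13:00, 13:30-15:00.
Aarav ∩ Tara ∩ Elena ∩ Keanu: 09:00-10:00, 11:00-12:00, 13:30-15:00.
Aarav ∩ Tara ∩ Elena ∩ Keanu ∩ Hiro: 09:00-10:00, 11:00-12:00, 13:30-15:00.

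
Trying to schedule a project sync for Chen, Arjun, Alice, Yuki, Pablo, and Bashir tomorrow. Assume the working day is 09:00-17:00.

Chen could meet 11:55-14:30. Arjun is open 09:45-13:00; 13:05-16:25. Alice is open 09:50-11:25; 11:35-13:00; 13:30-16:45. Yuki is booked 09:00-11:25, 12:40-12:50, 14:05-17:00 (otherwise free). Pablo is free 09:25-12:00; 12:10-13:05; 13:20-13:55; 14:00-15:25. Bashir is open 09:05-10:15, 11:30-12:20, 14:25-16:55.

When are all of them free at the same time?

11:55-12:00, 12:10-12:20

Chen free: 11:55-14:30.
Arjun free: 09:45-13:00, 13:05-16:25.
Alice free: 09:50-11:25, 11:35-13:00, 13:30-16:45.
Yuki free: 11:25-12:40, 12:50-14:05 (invert busy blocks within the working day).
Pablo free: 09:25-12:00, 12:10-13:05, 13:20-13:55, 14:00-15:25.
Bashir free: 09:05-10:15, 11:30-12:20, 14:25-16:55.
Chen ∩ Arjun: 11:55-13:00, 13:05-14:30.
Chen ∩ Arjun ∩ Alice: 11:55-13:00, 13:30-14:30.
Chen ∩ Arjun ∩ Alice ∩ Yuki: 11:55-12:40, 12:50-13:00, 13:30-14:05.
Chen ∩ Arjun ∩ Alice ∩ Yuki ∩ Pablo: 11:55-12:00, 12:10-12:40, 12:50-13:00, 13:30-13:55, 14:00-14:05.
Chen ∩ Arjun ∩ Alice ∩ Yuki ∩ Pablo ∩ Bashir: 11:55-12:00, 12:10-12:20.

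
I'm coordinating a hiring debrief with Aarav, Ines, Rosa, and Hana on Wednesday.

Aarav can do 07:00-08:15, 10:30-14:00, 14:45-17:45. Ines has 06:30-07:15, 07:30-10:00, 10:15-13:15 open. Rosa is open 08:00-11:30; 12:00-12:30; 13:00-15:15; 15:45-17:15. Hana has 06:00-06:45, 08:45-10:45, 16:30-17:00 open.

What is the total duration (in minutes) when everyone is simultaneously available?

Aarav ∩ Ines: 07:00-07:15, 07:30-08:15, 10:30-13:15.
Aarav ∩ Ines ∩ Rosa: 08:00-08:15, 10:30-11:30, 12:00-12:30, 13:00-13:15.
Aarav ∩ Ines ∩ Rosa ∩ Hana: 10:30-10:45.
Those are the intersection windows.
That's a single block of 15 minutes.

15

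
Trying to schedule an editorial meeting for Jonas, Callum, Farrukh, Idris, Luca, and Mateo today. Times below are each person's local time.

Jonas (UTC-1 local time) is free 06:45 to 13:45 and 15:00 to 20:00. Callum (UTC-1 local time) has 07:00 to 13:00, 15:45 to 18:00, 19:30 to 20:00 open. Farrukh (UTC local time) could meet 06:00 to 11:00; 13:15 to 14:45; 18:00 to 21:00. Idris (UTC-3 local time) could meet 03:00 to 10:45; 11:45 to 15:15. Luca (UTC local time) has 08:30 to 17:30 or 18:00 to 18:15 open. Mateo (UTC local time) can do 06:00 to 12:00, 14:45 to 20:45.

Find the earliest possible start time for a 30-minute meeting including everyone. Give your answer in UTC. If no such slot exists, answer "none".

Jonas in UTC: 07:45-14:45, 16:00-21:00 (add 1h to convert from UTC-1).
Callum in UTC: 08:00-14:00, 16:45-19:00, 20:30-21:00 (add 1h to convert from UTC-1).
Farrukh in UTC: 06:00-11:00, 13:15-14:45, 18:00-21:00.
Idris in UTC: 06:00-13:45, 14:45-18:15 (add 3h to convert from UTC-3).
Luca in UTC: 08:30-17:30, 18:00-18:15.
Mateo in UTC: 06:00-12:00, 14:45-20:45.
Jonas ∩ Callum: 08:00-14:00, 16:45-19:00, 20:30-21:00.
Jonas ∩ Callum ∩ Farrukh: 08:00-11:00, 13:15-14:00, 18:00-19:00, 20:30-21:00.
Jonas ∩ Callum ∩ Farrukh ∩ Idris: 08:00-11:00, 13:15-13:45, 18:00-18:15.
Jonas ∩ Callum ∩ Farrukh ∩ Idris ∩ Luca: 08:30-11:00, 13:15-13:45, 18:00-18:15.
Jonas ∩ Callum ∩ Farrukh ∩ Idris ∩ Luca ∩ Mateo: 08:30-11:00, 18:00-18:15.
Those are the intersection windows.
The first common window of at least 30 minutes is 08:30-11:00, so the earliest start is 08:30.

08:30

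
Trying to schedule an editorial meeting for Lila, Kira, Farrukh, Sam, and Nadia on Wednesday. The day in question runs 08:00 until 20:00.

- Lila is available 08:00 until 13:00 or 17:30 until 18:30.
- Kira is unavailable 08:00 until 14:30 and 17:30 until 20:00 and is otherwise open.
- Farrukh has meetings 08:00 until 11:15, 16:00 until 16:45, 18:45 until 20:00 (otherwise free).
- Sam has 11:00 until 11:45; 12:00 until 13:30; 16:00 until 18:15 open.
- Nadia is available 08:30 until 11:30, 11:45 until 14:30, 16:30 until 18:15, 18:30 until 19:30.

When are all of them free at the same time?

none

Lila free: 08:00-13:00, 17:30-18:30.
Kira free: 14:30-17:30 (invert busy blocks within the working day).
Farrukh free: 11:15-16:00, 16:45-18:45 (invert busy blocks within the working day).
Sam free: 11:00-11:45, 12:00-13:30, 16:00-18:15.
Nadia free: 08:30-11:30, 11:45-14:30, 16:30-18:15, 18:30-19:30.
Lila ∩ Kira: ∅.
Lila ∩ Kira ∩ Farrukh: ∅.
Lila ∩ Kira ∩ Farrukh ∩ Sam: ∅.
Lila ∩ Kira ∩ Farrukh ∩ Sam ∩ Nadia: ∅.
There is no time when everyone is free.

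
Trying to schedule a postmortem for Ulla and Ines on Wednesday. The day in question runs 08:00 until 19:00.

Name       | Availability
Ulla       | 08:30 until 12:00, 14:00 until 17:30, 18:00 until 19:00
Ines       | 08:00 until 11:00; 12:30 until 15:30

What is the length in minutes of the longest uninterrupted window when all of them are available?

150

Ulla ∩ Ines: 08:30-11:00, 14:00-15:30.
So the common availability across everyone is 08:30-11:00, 14:00-15:30.
The longest is 08:30-11:00 at 150 minutes.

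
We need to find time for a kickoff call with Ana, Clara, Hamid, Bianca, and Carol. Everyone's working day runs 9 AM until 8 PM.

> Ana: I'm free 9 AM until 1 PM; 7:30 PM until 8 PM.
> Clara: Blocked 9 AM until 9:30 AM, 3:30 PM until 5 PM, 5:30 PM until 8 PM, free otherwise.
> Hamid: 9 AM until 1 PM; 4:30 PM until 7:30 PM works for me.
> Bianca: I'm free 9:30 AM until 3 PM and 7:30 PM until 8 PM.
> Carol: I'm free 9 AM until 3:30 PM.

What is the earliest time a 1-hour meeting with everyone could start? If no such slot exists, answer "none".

09:30

Ana free: 09:00-13:00, 19:30-20:00.
Clara free: 09:30-15:30, 17:00-17:30 (invert busy blocks within the working day).
Hamid free: 09:00-13:00, 16:30-19:30.
Bianca free: 09:30-15:00, 19:30-20:00.
Carol free: 09:00-15:30.
Ana ∩ Clara: 09:30-13:00.
Ana ∩ Clara ∩ Hamid: 09:30-13:00.
Ana ∩ Clara ∩ Hamid ∩ Bianca: 09:30-13:00.
Ana ∩ Clara ∩ Hamid ∩ Bianca ∩ Carol: 09:30-13:00.
The first common window of at least 60 minutes is 09:30-13:00, so the earliest start is 09:30.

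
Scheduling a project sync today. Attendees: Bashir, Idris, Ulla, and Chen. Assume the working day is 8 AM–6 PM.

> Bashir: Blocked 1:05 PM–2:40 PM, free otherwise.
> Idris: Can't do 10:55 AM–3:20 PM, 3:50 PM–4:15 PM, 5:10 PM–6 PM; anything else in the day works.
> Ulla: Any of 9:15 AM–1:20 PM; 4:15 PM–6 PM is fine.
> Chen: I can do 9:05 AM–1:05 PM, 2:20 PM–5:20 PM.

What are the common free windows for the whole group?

Bashir free: 08:00-13:05, 14:40-18:00 (invert busy blocks within the working day).
Idris free: 08:00-10:55, 15:20-15:50, 16:15-17:10 (invert busy blocks within the working day).
Ulla free: 09:15-13:20, 16:15-18:00.
Chen free: 09:05-13:05, 14:20-17:20.
Bashir ∩ Idris: 08:00-10:55, 15:20-15:50, 16:15-17:10.
Bashir ∩ Idris ∩ Ulla: 09:15-10:55, 16:15-17:10.
Bashir ∩ Idris ∩ Ulla ∩ Chen: 09:15-10:55, 16:15-17:10.

09:15-10:55, 16:15-17:10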